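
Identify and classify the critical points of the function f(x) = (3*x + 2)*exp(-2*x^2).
f'(x) = (-4*x*(3*x + 2) + 3)*exp(-2*x^2)

Solve f'(x) = 0:
  f'(x) = (-12*x^2 - 8*x + 3)·exp(-2*x^2) and exp(-2*x^2) > 0 for every x, so f'(x) = 0 ⇔ -12*x^2 - 8*x + 3 = 0.
  12*x^2 + 8*x - 3 = 0 has no rational roots; quadratic formula: x = (-8 ± √208)/24.
  ⇒ x = -sqrt(13)/6 - 1/3 ≈ -0.9343, -1/3 + sqrt(13)/6 ≈ 0.2676

f''(x) = 4*(4*x^2*(3*x + 2) - 9*x - 2)*exp(-2*x^2)
Second-derivative test at each critical point:
  f''(-0.9343) = 2.5171 > 0 → local minimum
  f''(0.2676) = -12.4979 < 0 → local maximum

Critical points: x = -sqrt(13)/6 - 1/3 ≈ -0.9343 (local minimum); x = -1/3 + sqrt(13)/6 ≈ 0.2676 (local maximum)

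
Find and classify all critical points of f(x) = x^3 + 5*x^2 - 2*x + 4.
f'(x) = 3*x^2 + 10*x - 2

Solve f'(x) = 0:
  3*x^2 + 10*x - 2 = 0 has no rational roots; quadratic formula: x = (-10 ± √124)/6.
  ⇒ x = -sqrt(31)/3 - 5/3 ≈ -3.5226, -5/3 + sqrt(31)/3 ≈ 0.1893

f''(x) = 6*x + 10
Second-derivative test at each critical point:
  f''(-3.5226) = -11.1355 < 0 → local maximum
  f''(0.1893) = 11.1355 > 0 → local minimum

Critical points: x = -sqrt(31)/3 - 5/3 ≈ -3.5226 (local maximum); x = -5/3 + sqrt(31)/3 ≈ 0.1893 (local minimum)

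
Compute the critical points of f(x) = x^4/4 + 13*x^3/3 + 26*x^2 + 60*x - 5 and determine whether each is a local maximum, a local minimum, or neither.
f'(x) = x^3 + 13*x^2 + 52*x + 60

Solve f'(x) = 0:
  Factor: x^3 + 13*x^2 + 52*x + 60 = (x + 2)*(x + 5)*(x + 6) = 0.
  ⇒ x = -6, -5, -2

f''(x) = 3*x^2 + 26*x + 52
Second-derivative test at each critical point:
  f''(-6) = 4 > 0 → local minimum
  f''(-5) = -3 < 0 → local maximum
  f''(-2) = 12 > 0 → local minimum

Critical points: x = -6 (local minimum); x = -5 (local maximum); x = -2 (local minimum)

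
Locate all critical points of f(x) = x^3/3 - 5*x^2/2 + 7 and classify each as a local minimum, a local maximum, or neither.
f'(x) = x*(x - 5)

Solve f'(x) = 0:
  Factor: x^2 - 5*x = x*(x - 5) = 0.
  ⇒ x = 0, 5

f''(x) = 2*x - 5
Second-derivative test at each critical point:
  f''(0) = -5 < 0 → local maximum
  f''(5) = 5 > 0 → local minimum

Critical points: x = 0 (local maximum); x = 5 (local minimum)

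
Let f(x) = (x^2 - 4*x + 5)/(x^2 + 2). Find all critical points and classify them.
f'(x) = 2*(2*x^2 - 3*x - 4)/(x^4 + 4*x^2 + 4)

Solve f'(x) = 0:
  f'(x) = 2*(2*x^2 - 3*x - 4)/(x^2 + 2)^2; the denominator is positive wherever f is defined, so f'(x) = 0 ⇔ 4*x^2 - 6*x - 8 = 0.
  Factor: 4*x^2 - 6*x - 8 = 2*(2*x^2 - 3*x - 4); 2*x^2 - 3*x - 4 = 0 has no rational roots; quadratic formula: x = (3 ± √41)/4.
  ⇒ x = 3/4 - sqrt(41)/4 ≈ -0.8508, 3/4 + sqrt(41)/4 ≈ 2.3508

f''(x) = 2*(-4*x^3 + 9*x^2 + 24*x - 6)/(x^6 + 6*x^4 + 12*x^2 + 8)
Second-derivative test at each critical point:
  f''(-0.8508) = -1.7261 < 0 → local maximum
  f''(2.3508) = 0.2261 > 0 → local minimum

Critical points: x = 3/4 - sqrt(41)/4 ≈ -0.8508 (local maximum); x = 3/4 + sqrt(41)/4 ≈ 2.3508 (local minimum)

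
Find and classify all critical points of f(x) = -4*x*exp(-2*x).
f'(x) = 4*(2*x - 1)*exp(-2*x)

Solve f'(x) = 0:
  f'(x) = (8*x - 4)·exp(-2*x) and exp(-2*x) > 0 for every x, so f'(x) = 0 ⇔ 8*x - 4 = 0.
  Factor: 8*x - 4 = 4*(2*x - 1) = 0.
  ⇒ x = 1/2

f''(x) = 16*(1 - x)*exp(-2*x)
Second-derivative test at each critical point:
  f''(1/2) = 2.9430 > 0 → local minimum

Critical points: x = 1/2 (local minimum)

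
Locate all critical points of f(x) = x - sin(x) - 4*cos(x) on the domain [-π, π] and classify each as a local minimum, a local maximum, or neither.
f'(x) = 4*sin(x) - cos(x) + 1

Solve f'(x) = 0 on [-π, π]:
  f'(x) = 0 ⇔ 4*sin(x) - cos(x) = -1. Write the left side as R·cos(x + φ) with R = √((-1)² + (-4)²) = sqrt(17), cos φ = -sqrt(17)/17, sin φ = -4*sqrt(17)/17; then cos(x + φ) = -sqrt(17)/17. Solve for x and keep the solutions lying in [-π, π].
  ⇒ x = -pi + atan(8/15) ≈ -2.6516, 0

f''(x) = sin(x) + 4*cos(x)
Second-derivative test at each critical point:
  f''(-2.6516) = -4 < 0 → local maximum
  f''(0) = 4 > 0 → local minimum

Critical points: x = -pi + atan(8/15) ≈ -2.6516 (local maximum); x = 0 (local minimum)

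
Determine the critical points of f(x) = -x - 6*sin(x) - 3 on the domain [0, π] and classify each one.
f'(x) = -6*cos(x) - 1

Solve f'(x) = 0 on [0, π]:
  f'(x) = 0 ⇔ cos(x) = -1/6, i.e. x = ±arccos(-1/6) + 2nπ; keep the solutions lying in [0, π].
  ⇒ x = acos(-1/6) ≈ 1.7382

f''(x) = 6*sin(x)
Second-derivative test at each critical point:
  f''(1.7382) = 5.9161 > 0 → local minimum

Critical points: x = acos(-1/6) ≈ 1.7382 (local minimum)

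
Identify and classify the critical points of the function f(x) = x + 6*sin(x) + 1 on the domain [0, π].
f'(x) = 6*cos(x) + 1

Solve f'(x) = 0 on [0, π]:
  f'(x) = 0 ⇔ cos(x) = -1/6, i.e. x = ±arccos(-1/6) + 2nπ; keep the solutions lying in [0, π].
  ⇒ x = acos(-1/6) ≈ 1.7382

f''(x) = -6*sin(x)
Second-derivative test at each critical point:
  f''(1.7382) = -5.9161 < 0 → local maximum

Critical points: x = acos(-1/6) ≈ 1.7382 (local maximum)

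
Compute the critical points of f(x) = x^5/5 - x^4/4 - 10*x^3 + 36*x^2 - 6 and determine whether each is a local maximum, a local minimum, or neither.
f'(x) = x*(x^3 - x^2 - 30*x + 72)

Solve f'(x) = 0:
  Factor: x^4 - x^3 - 30*x^2 + 72*x = x*(x - 4)*(x - 3)*(x + 6) = 0.
  ⇒ x = -6, 0, 3, 4

f''(x) = 4*x^3 - 3*x^2 - 60*x + 72
Second-derivative test at each critical point:
  f''(-6) = -540 < 0 → local maximum
  f''(0) = 72 > 0 → local minimum
  f''(3) = -27 < 0 → local maximum
  f''(4) = 40 > 0 → local minimum

Critical points: x = -6 (local maximum); x = 0 (local minimum); x = 3 (local maximum); x = 4 (local minimum)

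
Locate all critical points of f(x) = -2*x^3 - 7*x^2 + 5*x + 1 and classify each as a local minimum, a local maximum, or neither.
f'(x) = -6*x^2 - 14*x + 5

Solve f'(x) = 0:
  6*x^2 + 14*x - 5 = 0 has no rational roots; quadratic formula: x = (-14 ± √316)/12.
  ⇒ x = -sqrt(79)/6 - 7/6 ≈ -2.6480, -7/6 + sqrt(79)/6 ≈ 0.3147

f''(x) = -12*x - 14
Second-derivative test at each critical point:
  f''(-2.6480) = 17.7764 > 0 → local minimum
  f''(0.3147) = -17.7764 < 0 → local maximum

Critical points: x = -sqrt(79)/6 - 7/6 ≈ -2.6480 (local minimum); x = -7/6 + sqrt(79)/6 ≈ 0.3147 (local maximum)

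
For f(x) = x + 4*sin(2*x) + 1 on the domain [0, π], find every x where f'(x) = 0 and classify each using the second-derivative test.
f'(x) = 8*cos(2*x) + 1

Solve f'(x) = 0 on [0, π]:
  f'(x) = 0 ⇔ cos(2*x) = -1/8, i.e. 2*x = ±arccos(-1/8) + 2nπ; keep the solutions lying in [0, π].
  ⇒ x = acos(-1/8)/2 ≈ 0.8481, pi - acos(-1/8)/2 ≈ 2.2935

f''(x) = -16*sin(2*x)
Second-derivative test at each critical point:
  f''(0.8481) = -15.8745 < 0 → local maximum
  f''(2.2935) = 15.8745 > 0 → local minimum

Critical points: x = acos(-1/8)/2 ≈ 0.8481 (local maximum); x = pi - acos(-1/8)/2 ≈ 2.2935 (local minimum)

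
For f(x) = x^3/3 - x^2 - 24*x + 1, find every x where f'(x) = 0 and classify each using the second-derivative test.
f'(x) = x^2 - 2*x - 24

Solve f'(x) = 0:
  Factor: x^2 - 2*x - 24 = (x - 6)*(x + 4) = 0.
  ⇒ x = -4, 6

f''(x) = 2*x - 2
Second-derivative test at each critical point:
  f''(-4) = -10 < 0 → local maximum
  f''(6) = 10 > 0 → local minimum

Critical points: x = -4 (local maximum); x = 6 (local minimum)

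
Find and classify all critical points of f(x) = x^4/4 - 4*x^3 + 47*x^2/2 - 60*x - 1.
f'(x) = x^3 - 12*x^2 + 47*x - 60

Solve f'(x) = 0:
  Factor: x^3 - 12*x^2 + 47*x - 60 = (x - 5)*(x - 4)*(x - 3) = 0.
  ⇒ x = 3, 4, 5

f''(x) = 3*x^2 - 24*x + 47
Second-derivative test at each critical point:
  f''(3) = 2 > 0 → local minimum
  f''(4) = -1 < 0 → local maximum
  f''(5) = 2 > 0 → local minimum

Critical points: x = 3 (local minimum); x = 4 (local maximum); x = 5 (local minimum)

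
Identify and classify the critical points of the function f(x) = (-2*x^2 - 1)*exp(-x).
f'(x) = (2*x^2 - 4*x + 1)*exp(-x)

Solve f'(x) = 0:
  f'(x) = (2*x^2 - 4*x + 1)·exp(-x) and exp(-x) > 0 for every x, so f'(x) = 0 ⇔ 2*x^2 - 4*x + 1 = 0.
  2*x^2 - 4*x + 1 = 0 has no rational roots; quadratic formula: x = (4 ± √8)/4.
  ⇒ x = 1 - sqrt(2)/2 ≈ 0.2929, sqrt(2)/2 + 1 ≈ 1.7071

f''(x) = (-2*x^2 + 8*x - 5)*exp(-x)
Second-derivative test at each critical point:
  f''(0.2929) = -2.1103 < 0 → local maximum
  f''(1.7071) = 0.5130 > 0 → local minimum

Critical points: x = 1 - sqrt(2)/2 ≈ 0.2929 (local maximum); x = sqrt(2)/2 + 1 ≈ 1.7071 (local minimum)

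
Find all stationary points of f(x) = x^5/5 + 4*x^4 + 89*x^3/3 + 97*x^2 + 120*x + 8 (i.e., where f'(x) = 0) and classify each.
f'(x) = x^4 + 16*x^3 + 89*x^2 + 194*x + 120

Solve f'(x) = 0:
  Factor: x^4 + 16*x^3 + 89*x^2 + 194*x + 120 = (x + 1)*(x + 4)*(x + 5)*(x + 6) = 0.
  ⇒ x = -6, -5, -4, -1

f''(x) = 4*x^3 + 48*x^2 + 178*x + 194
Second-derivative test at each critical point:
  f''(-6) = -10 < 0 → local maximum
  f''(-5) = 4 > 0 → local minimum
  f''(-4) = -6 < 0 → local maximum
  f''(-1) = 60 > 0 → local minimum

Critical points: x = -6 (local maximum); x = -5 (local minimum); x = -4 (local maximum); x = -1 (local minimum)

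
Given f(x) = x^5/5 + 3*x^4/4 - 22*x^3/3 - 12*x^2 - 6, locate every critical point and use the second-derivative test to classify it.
f'(x) = x*(x^3 + 3*x^2 - 22*x - 24)

Solve f'(x) = 0:
  Factor: x^4 + 3*x^3 - 22*x^2 - 24*x = x*(x - 4)*(x + 1)*(x + 6) = 0.
  ⇒ x = -6, -1, 0, 4

f''(x) = 4*x^3 + 9*x^2 - 44*x - 24
Second-derivative test at each critical point:
  f''(-6) = -300 < 0 → local maximum
  f''(-1) = 25 > 0 → local minimum
  f''(0) = -24 < 0 → local maximum
  f''(4) = 200 > 0 → local minimum

Critical points: x = -6 (local maximum); x = -1 (local minimum); x = 0 (local maximum); x = 4 (local minimum)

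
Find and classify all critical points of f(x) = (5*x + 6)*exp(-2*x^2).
f'(x) = (-4*x*(5*x + 6) + 5)*exp(-2*x^2)

Solve f'(x) = 0:
  f'(x) = (-20*x^2 - 24*x + 5)·exp(-2*x^2) and exp(-2*x^2) > 0 for every x, so f'(x) = 0 ⇔ -20*x^2 - 24*x + 5 = 0.
  20*x^2 + 24*x - 5 = 0 has no rational roots; quadratic formula: x = (-24 ± √976)/40.
  ⇒ x = -sqrt(61)/10 - 3/5 ≈ -1.3810, -3/5 + sqrt(61)/10 ≈ 0.1810

f''(x) = 4*(4*x^2*(5*x + 6) - 15*x - 6)*exp(-2*x^2)
Second-derivative test at each critical point:
  f''(-1.3810) = 0.6889 > 0 → local minimum
  f''(0.1810) = -29.2591 < 0 → local maximum

Critical points: x = -sqrt(61)/10 - 3/5 ≈ -1.3810 (local minimum); x = -3/5 + sqrt(61)/10 ≈ 0.1810 (local maximum)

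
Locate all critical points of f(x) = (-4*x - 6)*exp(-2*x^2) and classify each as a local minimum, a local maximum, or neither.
f'(x) = 4*(2*x*(2*x + 3) - 1)*exp(-2*x^2)

Solve f'(x) = 0:
  f'(x) = (16*x^2 + 24*x - 4)·exp(-2*x^2) and exp(-2*x^2) > 0 for every x, so f'(x) = 0 ⇔ 16*x^2 + 24*x - 4 = 0.
  Factor: 16*x^2 + 24*x - 4 = 4*(4*x^2 + 6*x - 1); 4*x^2 + 6*x - 1 = 0 has no rational roots; quadratic formula: x = (-6 ± √52)/8.
  ⇒ x = -sqrt(13)/4 - 3/4 ≈ -1.6514, -3/4 + sqrt(13)/4 ≈ 0.1514

f''(x) = 8*(-8*x^3 - 12*x^2 + 6*x + 3)*exp(-2*x^2)
Second-derivative test at each critical point:
  f''(-1.6514) = -0.1234 < 0 → local maximum
  f''(0.1514) = 27.5521 > 0 → local minimum

Critical points: x = -sqrt(13)/4 - 3/4 ≈ -1.6514 (local maximum); x = -3/4 + sqrt(13)/4 ≈ 0.1514 (local minimum)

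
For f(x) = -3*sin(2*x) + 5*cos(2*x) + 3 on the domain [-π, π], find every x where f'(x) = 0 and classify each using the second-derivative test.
f'(x) = -10*sin(2*x) - 6*cos(2*x)

Solve f'(x) = 0 on [-π, π]:
  f'(x) = 0 ⇔ -3*cos(2*x) = 5*sin(2*x) ⇔ tan(2*x) = -3/5, i.e. 2*x = arctan(-3/5) + nπ; keep the solutions lying in [-π, π].
  ⇒ x = -pi/2 - atan(3/5)/2 ≈ -1.8410, -atan(3/5)/2 ≈ -0.2702, -atan(3/5)/2 + pi/2 ≈ 1.3006, pi - atan(3/5)/2 ≈ 2.8714

f''(x) = 12*sin(2*x) - 20*cos(2*x)
Second-derivative test at each critical point:
  f''(-1.8410) = 23.3238 > 0 → local minimum
  f''(-0.2702) = -23.3238 < 0 → local maximum
  f''(1.3006) = 23.3238 > 0 → local minimum
  f''(2.8714) = -23.3238 < 0 → local maximum

Critical points: x = -pi/2 - atan(3/5)/2 ≈ -1.8410 (local minimum); x = -atan(3/5)/2 ≈ -0.2702 (local maximum); x = -atan(3/5)/2 + pi/2 ≈ 1.3006 (local minimum); x = pi - atan(3/5)/2 ≈ 2.8714 (local maximum)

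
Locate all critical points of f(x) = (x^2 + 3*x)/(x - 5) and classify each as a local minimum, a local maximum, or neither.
f'(x) = (x^2 - 10*x - 15)/(x^2 - 10*x + 25)

Solve f'(x) = 0:
  f'(x) = (x^2 - 10*x - 15)/(x - 5)^2; the denominator is positive wherever f is defined, so f'(x) = 0 ⇔ x^2 - 10*x - 15 = 0.
  x^2 - 10*x - 15 = 0 has no rational roots; quadratic formula: x = (10 ± √160)/2.
  ⇒ x = 5 - 2*sqrt(10) ≈ -1.3246, 5 + 2*sqrt(10) ≈ 11.3246

f''(x) = 80/(x^3 - 15*x^2 + 75*x - 125)
Second-derivative test at each critical point:
  f''(-1.3246) = -0.3162 < 0 → local maximum
  f''(11.3246) = 0.3162 > 0 → local minimum

Critical points: x = 5 - 2*sqrt(10) ≈ -1.3246 (local maximum); x = 5 + 2*sqrt(10) ≈ 11.3246 (local minimum)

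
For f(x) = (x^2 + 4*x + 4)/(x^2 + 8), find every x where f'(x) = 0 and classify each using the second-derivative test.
f'(x) = 4*(-x^2 + 2*x + 8)/(x^4 + 16*x^2 + 64)

Solve f'(x) = 0:
  f'(x) = -4*(x - 4)*(x + 2)/(x^2 + 8)^2; the denominator is positive wherever f is defined, so f'(x) = 0 ⇔ -4*x^2 + 8*x + 32 = 0.
  Factor: -4*x^2 + 8*x + 32 = -4*(x - 4)*(x + 2) = 0.
  ⇒ x = -2, 4

f''(x) = 8*(x^3 - 3*x^2 - 24*x + 8)/(x^6 + 24*x^4 + 192*x^2 + 512)
Second-derivative test at each critical point:
  f''(-2) = 1/6 > 0 → local minimum
  f''(4) = -1/24 < 0 → local maximum

Critical points: x = -2 (local minimum); x = 4 (local maximum)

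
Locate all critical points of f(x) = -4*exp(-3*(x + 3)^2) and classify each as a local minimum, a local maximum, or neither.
f'(x) = 24*(x + 3)*exp(-3*(x + 3)^2)

Solve f'(x) = 0:
  f'(x) = (24*x + 72)·exp(-3*(x + 3)^2) and exp(-3*(x + 3)^2) > 0 for every x, so f'(x) = 0 ⇔ 24*x + 72 = 0.
  Factor: 24*x + 72 = 24*(x + 3) = 0.
  ⇒ x = -3

f''(x) = 24*(1 - 6*(x + 3)^2)*exp(-3*(x + 3)^2)
Second-derivative test at each critical point:
  f''(-3) = 24 > 0 → local minimum

Critical points: x = -3 (local minimum)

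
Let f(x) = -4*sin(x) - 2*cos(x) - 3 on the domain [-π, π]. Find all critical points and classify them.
f'(x) = 2*sin(x) - 4*cos(x)

Solve f'(x) = 0 on [-π, π]:
  f'(x) = 0 ⇔ -4*cos(x) = -2*sin(x) ⇔ tan(x) = 2, i.e. x = arctan(2) + nπ; keep the solutions lying in [-π, π].
  ⇒ x = -pi + atan(2) ≈ -2.0344, atan(2) ≈ 1.1071

f''(x) = 4*sin(x) + 2*cos(x)
Second-derivative test at each critical point:
  f''(-2.0344) = -4.4721 < 0 → local maximum
  f''(1.1071) = 4.4721 > 0 → local minimum

Critical points: x = -pi + atan(2) ≈ -2.0344 (local maximum); x = atan(2) ≈ 1.1071 (local minimum)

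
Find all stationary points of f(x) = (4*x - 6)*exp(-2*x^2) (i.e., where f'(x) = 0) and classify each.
f'(x) = 4*(-2*x*(2*x - 3) + 1)*exp(-2*x^2)

Solve f'(x) = 0:
  f'(x) = (-16*x^2 + 24*x + 4)·exp(-2*x^2) and exp(-2*x^2) > 0 for every x, so f'(x) = 0 ⇔ -16*x^2 + 24*x + 4 = 0.
  Factor: -16*x^2 + 24*x + 4 = -4*(4*x^2 - 6*x - 1); 4*x^2 - 6*x - 1 = 0 has no rational roots; quadratic formula: x = (6 ± √52)/8.
  ⇒ x = 3/4 - sqrt(13)/4 ≈ -0.1514, 3/4 + sqrt(13)/4 ≈ 1.6514

f''(x) = 8*(4*x^2*(2*x - 3) - 6*x + 3)*exp(-2*x^2)
Second-derivative test at each critical point:
  f''(-0.1514) = 27.5521 > 0 → local minimum
  f''(1.6514) = -0.1234 < 0 → local maximum

Critical points: x = 3/4 - sqrt(13)/4 ≈ -0.1514 (local minimum); x = 3/4 + sqrt(13)/4 ≈ 1.6514 (local maximum)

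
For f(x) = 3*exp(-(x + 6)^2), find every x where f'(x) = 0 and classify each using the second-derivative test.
f'(x) = 6*(-x - 6)*exp(-(x + 6)^2)

Solve f'(x) = 0:
  f'(x) = (-6*x - 36)·exp(-(x + 6)^2) and exp(-(x + 6)^2) > 0 for every x, so f'(x) = 0 ⇔ -6*x - 36 = 0.
  Factor: -6*x - 36 = -6*(x + 6) = 0.
  ⇒ x = -6

f''(x) = 6*(2*(x + 6)^2 - 1)*exp(-(x + 6)^2)
Second-derivative test at each critical point:
  f''(-6) = -6 < 0 → local maximum

Critical points: x = -6 (local maximum)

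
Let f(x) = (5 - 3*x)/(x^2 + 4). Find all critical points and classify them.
f'(x) = (3*x^2 - 10*x - 12)/(x^4 + 8*x^2 + 16)

Solve f'(x) = 0:
  f'(x) = (3*x^2 - 10*x - 12)/(x^2 + 4)^2; the denominator is positive wherever f is defined, so f'(x) = 0 ⇔ 3*x^2 - 10*x - 12 = 0.
  3*x^2 - 10*x - 12 = 0 has no rational roots; quadratic formula: x = (10 ± √244)/6.
  ⇒ x = 5/3 - sqrt(61)/3 ≈ -0.9367, 5/3 + sqrt(61)/3 ≈ 4.2701

f''(x) = 2*(4*x^2*(5 - 3*x) + (9*x - 5)*(x^2 + 4))/(x^2 + 4)^3
Second-derivative test at each critical point:
  f''(-0.9367) = -0.6566 < 0 → local maximum
  f''(4.2701) = 0.0316 > 0 → local minimum

Critical points: x = 5/3 - sqrt(61)/3 ≈ -0.9367 (local maximum); x = 5/3 + sqrt(61)/3 ≈ 4.2701 (local minimum)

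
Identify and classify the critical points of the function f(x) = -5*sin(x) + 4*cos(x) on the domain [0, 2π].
f'(x) = -4*sin(x) - 5*cos(x)

Solve f'(x) = 0 on [0, 2π]:
  f'(x) = 0 ⇔ -5*cos(x) = 4*sin(x) ⇔ tan(x) = -5/4, i.e. x = arctan(-5/4) + nπ; keep the solutions lying in [0, 2π].
  ⇒ x = pi - atan(5/4) ≈ 2.2455, -atan(5/4) + 2*pi ≈ 5.3871

f''(x) = 5*sin(x) - 4*cos(x)
Second-derivative test at each critical point:
  f''(2.2455) = 6.4031 > 0 → local minimum
  f''(5.3871) = -6.4031 < 0 → local maximum

Critical points: x = pi - atan(5/4) ≈ 2.2455 (local minimum); x = -atan(5/4) + 2*pi ≈ 5.3871 (local maximum)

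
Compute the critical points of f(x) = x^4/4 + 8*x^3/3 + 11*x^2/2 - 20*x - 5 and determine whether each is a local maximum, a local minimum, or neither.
f'(x) = x^3 + 8*x^2 + 11*x - 20

Solve f'(x) = 0:
  Factor: x^3 + 8*x^2 + 11*x - 20 = (x - 1)*(x + 4)*(x + 5) = 0.
  ⇒ x = -5, -4, 1

f''(x) = 3*x^2 + 16*x + 11
Second-derivative test at each critical point:
  f''(-5) = 6 > 0 → local minimum
  f''(-4) = -5 < 0 → local maximum
  f''(1) = 30 > 0 → local minimum

Critical points: x = -5 (local minimum); x = -4 (local maximum); x = 1 (local minimum)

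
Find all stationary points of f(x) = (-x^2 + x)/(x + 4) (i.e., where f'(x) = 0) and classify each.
f'(x) = (-x^2 - 8*x + 4)/(x^2 + 8*x + 16)

Solve f'(x) = 0:
  f'(x) = -(x^2 + 8*x - 4)/(x + 4)^2; the denominator is positive wherever f is defined, so f'(x) = 0 ⇔ -x^2 - 8*x + 4 = 0.
  x^2 + 8*x - 4 = 0 has no rational roots; quadratic formula: x = (-8 ± √80)/2.
  ⇒ x = -2*sqrt(5) - 4 ≈ -8.4721, -4 + 2*sqrt(5) ≈ 0.4721

f''(x) = -40/(x^3 + 12*x^2 + 48*x + 64)
Second-derivative test at each critical point:
  f''(-8.4721) = 0.4472 > 0 → local minimum
  f''(0.4721) = -0.4472 < 0 → local maximum

Critical points: x = -2*sqrt(5) - 4 ≈ -8.4721 (local minimum); x = -4 + 2*sqrt(5) ≈ 0.4721 (local maximum)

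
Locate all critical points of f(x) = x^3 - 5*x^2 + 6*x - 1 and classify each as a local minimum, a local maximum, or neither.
f'(x) = 3*x^2 - 10*x + 6

Solve f'(x) = 0:
  3*x^2 - 10*x + 6 = 0 has no rational roots; quadratic formula: x = (10 ± √28)/6.
  ⇒ x = 5/3 - sqrt(7)/3 ≈ 0.7847, sqrt(7)/3 + 5/3 ≈ 2.5486

f''(x) = 6*x - 10
Second-derivative test at each critical point:
  f''(0.7847) = -5.2915 < 0 → local maximum
  f''(2.5486) = 5.2915 > 0 → local minimum

Critical points: x = 5/3 - sqrt(7)/3 ≈ 0.7847 (local maximum); x = sqrt(7)/3 + 5/3 ≈ 2.5486 (local minimum)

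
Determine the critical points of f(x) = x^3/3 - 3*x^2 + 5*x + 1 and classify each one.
f'(x) = x^2 - 6*x + 5

Solve f'(x) = 0:
  Factor: x^2 - 6*x + 5 = (x - 5)*(x - 1) = 0.
  ⇒ x = 1, 5

f''(x) = 2*x - 6
Second-derivative test at each critical point:
  f''(1) = -4 < 0 → local maximum
  f''(5) = 4 > 0 → local minimum

Critical points: x = 1 (local maximum); x = 5 (local minimum)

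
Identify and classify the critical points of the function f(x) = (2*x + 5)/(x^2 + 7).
f'(x) = 2*(-x^2 - 5*x + 7)/(x^4 + 14*x^2 + 49)

Solve f'(x) = 0:
  f'(x) = -2*(x^2 + 5*x - 7)/(x^2 + 7)^2; the denominator is positive wherever f is defined, so f'(x) = 0 ⇔ -2*x^2 - 10*x + 14 = 0.
  Factor: -2*x^2 - 10*x + 14 = -2*(x^2 + 5*x - 7); x^2 + 5*x - 7 = 0 has no rational roots; quadratic formula: x = (-5 ± √53)/2.
  ⇒ x = -sqrt(53)/2 - 5/2 ≈ -6.1401, -5/2 + sqrt(53)/2 ≈ 1.1401

f''(x) = 2*(4*x^2*(2*x + 5) - (6*x + 5)*(x^2 + 7))/(x^2 + 7)^3
Second-derivative test at each critical point:
  f''(-6.1401) = 0.0073 > 0 → local minimum
  f''(1.1401) = -0.2114 < 0 → local maximum

Critical points: x = -sqrt(53)/2 - 5/2 ≈ -6.1401 (local minimum); x = -5/2 + sqrt(53)/2 ≈ 1.1401 (local maximum)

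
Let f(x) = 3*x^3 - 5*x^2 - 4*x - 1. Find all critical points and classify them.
f'(x) = 9*x^2 - 10*x - 4

Solve f'(x) = 0:
  9*x^2 - 10*x - 4 = 0 has no rational roots; quadratic formula: x = (10 ± √244)/18.
  ⇒ x = 5/9 - sqrt(61)/9 ≈ -0.3122, 5/9 + sqrt(61)/9 ≈ 1.4234

f''(x) = 18*x - 10
Second-derivative test at each critical point:
  f''(-0.3122) = -15.6205 < 0 → local maximum
  f''(1.4234) = 15.6205 > 0 → local minimum

Critical points: x = 5/9 - sqrt(61)/9 ≈ -0.3122 (local maximum); x = 5/9 + sqrt(61)/9 ≈ 1.4234 (local minimum)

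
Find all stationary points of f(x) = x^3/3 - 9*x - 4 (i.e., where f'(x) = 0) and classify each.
f'(x) = x^2 - 9

Solve f'(x) = 0:
  Factor: x^2 - 9 = (x - 3)*(x + 3) = 0.
  ⇒ x = -3, 3

f''(x) = 2*x
Second-derivative test at each critical point:
  f''(-3) = -6 < 0 → local maximum
  f''(3) = 6 > 0 → local minimum

Critical points: x = -3 (local maximum); x = 3 (local minimum)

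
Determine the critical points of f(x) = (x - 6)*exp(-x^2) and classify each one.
f'(x) = (-2*x*(x - 6) + 1)*exp(-x^2)

Solve f'(x) = 0:
  f'(x) = (-2*x^2 + 12*x + 1)·exp(-x^2) and exp(-x^2) > 0 for every x, so f'(x) = 0 ⇔ -2*x^2 + 12*x + 1 = 0.
  2*x^2 - 12*x - 1 = 0 has no rational roots; quadratic formula: x = (12 ± √152)/4.
  ⇒ x = 3 - sqrt(38)/2 ≈ -0.0822, 3 + sqrt(38)/2 ≈ 6.0822

f''(x) = 2*(2*x^2*(x - 6) - 3*x + 6)*exp(-x^2)
Second-derivative test at each critical point:
  f''(-0.0822) = 12.2458 > 0 → local minimum
  f''(6.0822) = -1.059e-15 < 0 → local maximum

Critical points: x = 3 - sqrt(38)/2 ≈ -0.0822 (local minimum); x = 3 + sqrt(38)/2 ≈ 6.0822 (local maximum)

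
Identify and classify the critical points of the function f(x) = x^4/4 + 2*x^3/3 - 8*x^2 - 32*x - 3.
f'(x) = x^3 + 2*x^2 - 16*x - 32

Solve f'(x) = 0:
  Factor: x^3 + 2*x^2 - 16*x - 32 = (x - 4)*(x + 2)*(x + 4) = 0.
  ⇒ x = -4, -2, 4

f''(x) = 3*x^2 + 4*x - 16
Second-derivative test at each critical point:
  f''(-4) = 16 > 0 → local minimum
  f''(-2) = -12 < 0 → local maximum
  f''(4) = 48 > 0 → local minimum

Critical points: x = -4 (local minimum); x = -2 (local maximum); x = 4 (local minimum)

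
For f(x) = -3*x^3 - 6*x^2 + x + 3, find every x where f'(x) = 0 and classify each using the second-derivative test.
f'(x) = -9*x^2 - 12*x + 1

Solve f'(x) = 0:
  9*x^2 + 12*x - 1 = 0 has no rational roots; quadratic formula: x = (-12 ± √180)/18.
  ⇒ x = -sqrt(5)/3 - 2/3 ≈ -1.4120, -2/3 + sqrt(5)/3 ≈ 0.0787

f''(x) = -18*x - 12
Second-derivative test at each critical point:
  f''(-1.4120) = 13.4164 > 0 → local minimum
  f''(0.0787) = -13.4164 < 0 → local maximum

Critical points: x = -sqrt(5)/3 - 2/3 ≈ -1.4120 (local minimum); x = -2/3 + sqrt(5)/3 ≈ 0.0787 (local maximum)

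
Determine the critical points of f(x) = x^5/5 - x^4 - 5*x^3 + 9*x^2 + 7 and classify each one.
f'(x) = x*(x^3 - 4*x^2 - 15*x + 18)

Solve f'(x) = 0:
  Factor: x^4 - 4*x^3 - 15*x^2 + 18*x = x*(x - 6)*(x - 1)*(x + 3) = 0.
  ⇒ x = -3, 0, 1, 6

f''(x) = 4*x^3 - 12*x^2 - 30*x + 18
Second-derivative test at each critical point:
  f''(-3) = -108 < 0 → local maximum
  f''(0) = 18 > 0 → local minimum
  f''(1) = -20 < 0 → local maximum
  f''(6) = 270 > 0 → local minimum

Critical points: x = -3 (local maximum); x = 0 (local minimum); x = 1 (local maximum); x = 6 (local minimum)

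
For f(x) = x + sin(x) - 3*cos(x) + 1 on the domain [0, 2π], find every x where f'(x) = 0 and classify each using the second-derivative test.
f'(x) = 3*sin(x) + cos(x) + 1

Solve f'(x) = 0 on [0, 2π]:
  f'(x) = 0 ⇔ 3*sin(x) + cos(x) = -1. Write the left side as R·cos(x + φ) with R = √(1² + (-3)²) = sqrt(10), cos φ = sqrt(10)/10, sin φ = -3*sqrt(10)/10; then cos(x + φ) = -sqrt(10)/10. Solve for x and keep the solutions lying in [0, 2π].
  ⇒ x = pi ≈ 3.1416, -atan(3/4) + 2*pi ≈ 5.6397

f''(x) = -sin(x) + 3*cos(x)
Second-derivative test at each critical point:
  f''(3.1416) = -3 < 0 → local maximum
  f''(5.6397) = 3 > 0 → local minimum

Critical points: x = pi ≈ 3.1416 (local maximum); x = -atan(3/4) + 2*pi ≈ 5.6397 (local minimum)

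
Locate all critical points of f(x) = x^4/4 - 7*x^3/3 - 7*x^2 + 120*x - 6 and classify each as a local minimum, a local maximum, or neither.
f'(x) = x^3 - 7*x^2 - 14*x + 120

Solve f'(x) = 0:
  Factor: x^3 - 7*x^2 - 14*x + 120 = (x - 6)*(x - 5)*(x + 4) = 0.
  ⇒ x = -4, 5, 6

f''(x) = 3*x^2 - 14*x - 14
Second-derivative test at each critical point:
  f''(-4) = 90 > 0 → local minimum
  f''(5) = -9 < 0 → local maximum
  f''(6) = 10 > 0 → local minimum

Critical points: x = -4 (local minimum); x = 5 (local maximum); x = 6 (local minimum)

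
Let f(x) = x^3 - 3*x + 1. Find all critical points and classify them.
f'(x) = 3*x^2 - 3

Solve f'(x) = 0:
  Factor: 3*x^2 - 3 = 3*(x - 1)*(x + 1) = 0.
  ⇒ x = -1, 1

f''(x) = 6*x
Second-derivative test at each critical point:
  f''(-1) = -6 < 0 → local maximum
  f''(1) = 6 > 0 → local minimum

Critical points: x = -1 (local maximum); x = 1 (local minimum)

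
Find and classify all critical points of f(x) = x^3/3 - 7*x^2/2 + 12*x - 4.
f'(x) = x^2 - 7*x + 12

Solve f'(x) = 0:
  Factor: x^2 - 7*x + 12 = (x - 4)*(x - 3) = 0.
  ⇒ x = 3, 4

f''(x) = 2*x - 7
Second-derivative test at each critical point:
  f''(3) = -1 < 0 → local maximum
  f''(4) = 1 > 0 → local minimum

Critical points: x = 3 (local maximum); x = 4 (local minimum)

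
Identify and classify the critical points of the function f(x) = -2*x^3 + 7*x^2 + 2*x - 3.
f'(x) = -6*x^2 + 14*x + 2

Solve f'(x) = 0:
  Factor: -6*x^2 + 14*x + 2 = -2*(3*x^2 - 7*x - 1); 3*x^2 - 7*x - 1 = 0 has no rational roots; quadratic formula: x = (7 ± √61)/6.
  ⇒ x = 7/6 - sqrt(61)/6 ≈ -0.1350, 7/6 + sqrt(61)/6 ≈ 2.4684

f''(x) = 14 - 12*x
Second-derivative test at each critical point:
  f''(-0.1350) = 15.6205 > 0 → local minimum
  f''(2.4684) = -15.6205 < 0 → local maximum

Critical points: x = 7/6 - sqrt(61)/6 ≈ -0.1350 (local minimum); x = 7/6 + sqrt(61)/6 ≈ 2.4684 (local maximum)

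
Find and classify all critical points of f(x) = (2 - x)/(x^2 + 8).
f'(x) = (-x^2 + 2*x*(x - 2) - 8)/(x^2 + 8)^2

Solve f'(x) = 0:
  f'(x) = (x^2 - 4*x - 8)/(x^2 + 8)^2; the denominator is positive wherever f is defined, so f'(x) = 0 ⇔ x^2 - 4*x - 8 = 0.
  x^2 - 4*x - 8 = 0 has no rational roots; quadratic formula: x = (4 ± √48)/2.
  ⇒ x = 2 - 2*sqrt(3) ≈ -1.4641, 2 + 2*sqrt(3) ≈ 5.4641

f''(x) = 2*(4*x^2*(2 - x) + (3*x - 2)*(x^2 + 8))/(x^2 + 8)^3
Second-derivative test at each critical point:
  f''(-1.4641) = -0.0673 < 0 → local maximum
  f''(5.4641) = 0.0048 > 0 → local minimum

Critical points: x = 2 - 2*sqrt(3) ≈ -1.4641 (local maximum); x = 2 + 2*sqrt(3) ≈ 5.4641 (local minimum)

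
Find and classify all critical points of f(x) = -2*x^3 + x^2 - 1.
f'(x) = 2*x*(1 - 3*x)

Solve f'(x) = 0:
  Factor: -6*x^2 + 2*x = -2*x*(3*x - 1) = 0.
  ⇒ x = 0, 1/3

f''(x) = 2 - 12*x
Second-derivative test at each critical point:
  f''(0) = 2 > 0 → local minimum
  f''(1/3) = -2 < 0 → local maximum

Critical points: x = 0 (local minimum); x = 1/3 (local maximum)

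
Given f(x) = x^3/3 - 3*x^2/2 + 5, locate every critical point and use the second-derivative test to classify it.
f'(x) = x*(x - 3)

Solve f'(x) = 0:
  Factor: x^2 - 3*x = x*(x - 3) = 0.
  ⇒ x = 0, 3

f''(x) = 2*x - 3
Second-derivative test at each critical point:
  f''(0) = -3 < 0 → local maximum
  f''(3) = 3 > 0 → local minimum

Critical points: x = 0 (local maximum); x = 3 (local minimum)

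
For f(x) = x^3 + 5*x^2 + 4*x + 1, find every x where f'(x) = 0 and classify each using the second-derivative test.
f'(x) = 3*x^2 + 10*x + 4

Solve f'(x) = 0:
  3*x^2 + 10*x + 4 = 0 has no rational roots; quadratic formula: x = (-10 ± √52)/6.
  ⇒ x = -5/3 - sqrt(13)/3 ≈ -2.8685, -5/3 + sqrt(13)/3 ≈ -0.4648

f''(x) = 6*x + 10
Second-derivative test at each critical point:
  f''(-2.8685) = -7.2111 < 0 → local maximum
  f''(-0.4648) = 7.2111 > 0 → local minimum

Critical points: x = -5/3 - sqrt(13)/3 ≈ -2.8685 (local maximum); x = -5/3 + sqrt(13)/3 ≈ -0.4648 (local minimum)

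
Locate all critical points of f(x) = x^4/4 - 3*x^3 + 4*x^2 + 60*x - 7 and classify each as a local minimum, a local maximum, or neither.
f'(x) = x^3 - 9*x^2 + 8*x + 60

Solve f'(x) = 0:
  Factor: x^3 - 9*x^2 + 8*x + 60 = (x - 6)*(x - 5)*(x + 2) = 0.
  ⇒ x = -2, 5, 6

f''(x) = 3*x^2 - 18*x + 8
Second-derivative test at each critical point:
  f''(-2) = 56 > 0 → local minimum
  f''(5) = -7 < 0 → local maximum
  f''(6) = 8 > 0 → local minimum

Critical points: x = -2 (local minimum); x = 5 (local maximum); x = 6 (local minimum)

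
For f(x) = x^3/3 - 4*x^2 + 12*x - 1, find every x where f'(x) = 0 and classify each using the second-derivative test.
f'(x) = x^2 - 8*x + 12

Solve f'(x) = 0:
  Factor: x^2 - 8*x + 12 = (x - 6)*(x - 2) = 0.
  ⇒ x = 2, 6

f''(x) = 2*x - 8
Second-derivative test at each critical point:
  f''(2) = -4 < 0 → local maximum
  f''(6) = 4 > 0 → local minimum

Critical points: x = 2 (local maximum); x = 6 (local minimum)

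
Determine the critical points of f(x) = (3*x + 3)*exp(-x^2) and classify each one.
f'(x) = 3*(-2*x*(x + 1) + 1)*exp(-x^2)

Solve f'(x) = 0:
  f'(x) = (-6*x^2 - 6*x + 3)·exp(-x^2) and exp(-x^2) > 0 for every x, so f'(x) = 0 ⇔ -6*x^2 - 6*x + 3 = 0.
  Factor: -6*x^2 - 6*x + 3 = -3*(2*x^2 + 2*x - 1); 2*x^2 + 2*x - 1 = 0 has no rational roots; quadratic formula: x = (-2 ± √12)/4.
  ⇒ x = -sqrt(3)/2 - 1/2 ≈ -1.3660, -1/2 + sqrt(3)/2 ≈ 0.3660

f''(x) = 6*(2*x^2*(x + 1) - 3*x - 1)*exp(-x^2)
Second-derivative test at each critical point:
  f''(-1.3660) = 1.6081 > 0 → local minimum
  f''(0.3660) = -9.0892 < 0 → local maximum

Critical points: x = -sqrt(3)/2 - 1/2 ≈ -1.3660 (local minimum); x = -1/2 + sqrt(3)/2 ≈ 0.3660 (local maximum)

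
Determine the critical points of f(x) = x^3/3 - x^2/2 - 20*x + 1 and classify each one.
f'(x) = x^2 - x - 20

Solve f'(x) = 0:
  Factor: x^2 - x - 20 = (x - 5)*(x + 4) = 0.
  ⇒ x = -4, 5

f''(x) = 2*x - 1
Second-derivative test at each critical point:
  f''(-4) = -9 < 0 → local maximum
  f''(5) = 9 > 0 → local minimum

Critical points: x = -4 (local maximum); x = 5 (local minimum)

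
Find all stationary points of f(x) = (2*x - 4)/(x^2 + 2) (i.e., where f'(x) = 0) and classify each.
f'(x) = 2*(x^2 - 2*x*(x - 2) + 2)/(x^2 + 2)^2

Solve f'(x) = 0:
  f'(x) = -2*(x^2 - 4*x - 2)/(x^2 + 2)^2; the denominator is positive wherever f is defined, so f'(x) = 0 ⇔ -2*x^2 + 8*x + 4 = 0.
  Factor: -2*x^2 + 8*x + 4 = -2*(x^2 - 4*x - 2); x^2 - 4*x - 2 = 0 has no rational roots; quadratic formula: x = (4 ± √24)/2.
  ⇒ x = 2 - sqrt(6) ≈ -0.4495, 2 + sqrt(6) ≈ 4.4495

f''(x) = 4*(4*x^2*(x - 2) + (2 - 3*x)*(x^2 + 2))/(x^2 + 2)^3
Second-derivative test at each critical point:
  f''(-0.4495) = 2.0206 > 0 → local minimum
  f''(4.4495) = -0.0206 < 0 → local maximum

Critical points: x = 2 - sqrt(6) ≈ -0.4495 (local minimum); x = 2 + sqrt(6) ≈ 4.4495 (local maximum)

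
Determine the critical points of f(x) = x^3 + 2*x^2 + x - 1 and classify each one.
f'(x) = 3*x^2 + 4*x + 1

Solve f'(x) = 0:
  Factor: 3*x^2 + 4*x + 1 = (x + 1)*(3*x + 1) = 0.
  ⇒ x = -1, -1/3

f''(x) = 6*x + 4
Second-derivative test at each critical point:
  f''(-1) = -2 < 0 → local maximum
  f''(-1/3) = 2 > 0 → local minimum

Critical points: x = -1 (local maximum); x = -1/3 (local minimum)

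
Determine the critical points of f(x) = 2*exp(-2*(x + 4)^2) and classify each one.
f'(x) = 8*(-x - 4)*exp(-2*(x + 4)^2)

Solve f'(x) = 0:
  f'(x) = (-8*x - 32)·exp(-2*(x + 4)^2) and exp(-2*(x + 4)^2) > 0 for every x, so f'(x) = 0 ⇔ -8*x - 32 = 0.
  Factor: -8*x - 32 = -8*(x + 4) = 0.
  ⇒ x = -4

f''(x) = 8*(4*(x + 4)^2 - 1)*exp(-2*(x + 4)^2)
Second-derivative test at each critical point:
  f''(-4) = -8 < 0 → local maximum

Critical points: x = -4 (local maximum)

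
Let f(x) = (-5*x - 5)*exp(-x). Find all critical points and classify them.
f'(x) = 5*x*exp(-x)

Solve f'(x) = 0:
  f'(x) = (5*x)·exp(-x) and exp(-x) > 0 for every x, so f'(x) = 0 ⇔ 5*x = 0.
  5*x = 0.
  ⇒ x = 0

f''(x) = 5*(1 - x)*exp(-x)
Second-derivative test at each critical point:
  f''(0) = 5 > 0 → local minimum

Critical points: x = 0 (local minimum)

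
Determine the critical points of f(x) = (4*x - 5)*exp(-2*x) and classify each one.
f'(x) = 2*(7 - 4*x)*exp(-2*x)

Solve f'(x) = 0:
  f'(x) = (14 - 8*x)·exp(-2*x) and exp(-2*x) > 0 for every x, so f'(x) = 0 ⇔ 14 - 8*x = 0.
  Factor: 14 - 8*x = -2*(4*x - 7) = 0.
  ⇒ x = 7/4

f''(x) = 4*(4*x - 9)*exp(-2*x)
Second-derivative test at each critical point:
  f''(7/4) = -0.2416 < 0 → local maximum

Critical points: x = 7/4 (local maximum)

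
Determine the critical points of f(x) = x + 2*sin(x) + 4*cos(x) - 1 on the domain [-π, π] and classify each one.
f'(x) = -4*sin(x) + 2*cos(x) + 1

Solve f'(x) = 0 on [-π, π]:
  f'(x) = 0 ⇔ -4*sin(x) + 2*cos(x) = -1. Write the left side as R·cos(x + φ) with R = √(2² + 4²) = 2*sqrt(5), cos φ = sqrt(5)/5, sin φ = 2*sqrt(5)/5; then cos(x + φ) = -sqrt(5)/10. Solve for x and keep the solutions lying in [-π, π].
  ⇒ x = -pi + atan((2 - sqrt(19))/(-2*sqrt(19) - 1)) ≈ -2.9035, atan((2 + sqrt(19))/(-1 + 2*sqrt(19))) ≈ 0.6892

f''(x) = -2*sin(x) - 4*cos(x)
Second-derivative test at each critical point:
  f''(-2.9035) = 4.3589 > 0 → local minimum
  f''(0.6892) = -4.3589 < 0 → local maximum

Critical points: x = -pi + atan((2 - sqrt(19))/(-2*sqrt(19) - 1)) ≈ -2.9035 (local minimum); x = atan((2 + sqrt(19))/(-1 + 2*sqrt(19))) ≈ 0.6892 (local maximum)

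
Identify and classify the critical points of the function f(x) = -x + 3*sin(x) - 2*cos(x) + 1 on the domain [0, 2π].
f'(x) = 2*sin(x) + 3*cos(x) - 1

Solve f'(x) = 0 on [0, 2π]:
  f'(x) = 0 ⇔ 2*sin(x) + 3*cos(x) = 1. Write the left side as R·cos(x + φ) with R = √(3² + (-2)²) = sqrt(13), cos φ = 3*sqrt(13)/13, sin φ = -2*sqrt(13)/13; then cos(x + φ) = sqrt(13)/13. Solve for x and keep the solutions lying in [0, 2π].
  ⇒ x = atan((2 + 6*sqrt(3))/(3 - 4*sqrt(3))) + pi ≈ 1.8778, atan((2 - 6*sqrt(3))/(3 + 4*sqrt(3))) + 2*pi ≈ 5.5814

f''(x) = -3*sin(x) + 2*cos(x)
Second-derivative test at each critical point:
  f''(1.8778) = -3.4641 < 0 → local maximum
  f''(5.5814) = 3.4641 > 0 → local minimum

Critical points: x = atan((2 + 6*sqrt(3))/(3 - 4*sqrt(3))) + pi ≈ 1.8778 (local maximum); x = atan((2 - 6*sqrt(3))/(3 + 4*sqrt(3))) + 2*pi ≈ 5.5814 (local minimum)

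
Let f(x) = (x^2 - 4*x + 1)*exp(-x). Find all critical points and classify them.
f'(x) = (-x^2 + 6*x - 5)*exp(-x)

Solve f'(x) = 0:
  f'(x) = (-x^2 + 6*x - 5)·exp(-x) and exp(-x) > 0 for every x, so f'(x) = 0 ⇔ -x^2 + 6*x - 5 = 0.
  Factor: -x^2 + 6*x - 5 = -(x - 5)*(x - 1) = 0.
  ⇒ x = 1, 5

f''(x) = (x^2 - 8*x + 11)*exp(-x)
Second-derivative test at each critical point:
  f''(1) = 1.4715 > 0 → local minimum
  f''(5) = -0.0270 < 0 → local maximum

Critical points: x = 1 (local minimum); x = 5 (local maximum)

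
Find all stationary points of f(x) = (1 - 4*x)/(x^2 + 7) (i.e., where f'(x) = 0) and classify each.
f'(x) = 2*(2*x^2 - x - 14)/(x^4 + 14*x^2 + 49)

Solve f'(x) = 0:
  f'(x) = 2*(2*x^2 - x - 14)/(x^2 + 7)^2; the denominator is positive wherever f is defined, so f'(x) = 0 ⇔ 4*x^2 - 2*x - 28 = 0.
  Factor: 4*x^2 - 2*x - 28 = 2*(2*x^2 - x - 14); 2*x^2 - x - 14 = 0 has no rational roots; quadratic formula: x = (1 ± √113)/4.
  ⇒ x = 1/4 - sqrt(113)/4 ≈ -2.4075, 1/4 + sqrt(113)/4 ≈ 2.9075

f''(x) = 2*(4*x^2*(1 - 4*x) + (12*x - 1)*(x^2 + 7))/(x^2 + 7)^3
Second-derivative test at each critical point:
  f''(-2.4075) = -0.1298 < 0 → local maximum
  f''(2.9075) = 0.0890 > 0 → local minimum

Critical points: x = 1/4 - sqrt(113)/4 ≈ -2.4075 (local maximum); x = 1/4 + sqrt(113)/4 ≈ 2.9075 (local minimum)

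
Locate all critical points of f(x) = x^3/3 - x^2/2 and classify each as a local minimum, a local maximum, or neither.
f'(x) = x*(x - 1)

Solve f'(x) = 0:
  Factor: x^2 - x = x*(x - 1) = 0.
  ⇒ x = 0, 1

f''(x) = 2*x - 1
Second-derivative test at each critical point:
  f''(0) = -1 < 0 → local maximum
  f''(1) = 1 > 0 → local minimum

Critical points: x = 0 (local maximum); x = 1 (local minimum)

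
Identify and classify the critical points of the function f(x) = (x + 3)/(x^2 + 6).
f'(x) = (x^2 - 2*x*(x + 3) + 6)/(x^2 + 6)^2

Solve f'(x) = 0:
  f'(x) = -(x^2 + 6*x - 6)/(x^2 + 6)^2; the denominator is positive wherever f is defined, so f'(x) = 0 ⇔ -x^2 - 6*x + 6 = 0.
  x^2 + 6*x - 6 = 0 has no rational roots; quadratic formula: x = (-6 ± √60)/2.
  ⇒ x = -sqrt(15) - 3 ≈ -6.8730, -3 + sqrt(15) ≈ 0.8730

f''(x) = 2*(4*x^2*(x + 3) - 3*(x + 1)*(x^2 + 6))/(x^2 + 6)^3
Second-derivative test at each critical point:
  f''(-6.8730) = 0.0027 > 0 → local minimum
  f''(0.8730) = -0.1694 < 0 → local maximum

Critical points: x = -sqrt(15) - 3 ≈ -6.8730 (local minimum); x = -3 + sqrt(15) ≈ 0.8730 (local maximum)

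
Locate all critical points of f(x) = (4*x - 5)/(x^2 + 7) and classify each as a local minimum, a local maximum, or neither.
f'(x) = 2*(-2*x^2 + 5*x + 14)/(x^4 + 14*x^2 + 49)

Solve f'(x) = 0:
  f'(x) = -2*(2*x^2 - 5*x - 14)/(x^2 + 7)^2; the denominator is positive wherever f is defined, so f'(x) = 0 ⇔ -4*x^2 + 10*x + 28 = 0.
  Factor: -4*x^2 + 10*x + 28 = -2*(2*x^2 - 5*x - 14); 2*x^2 - 5*x - 14 = 0 has no rational roots; quadratic formula: x = (5 ± √137)/4.
  ⇒ x = 5/4 - sqrt(137)/4 ≈ -1.6762, 5/4 + sqrt(137)/4 ≈ 4.1762

f''(x) = 2*(4*x^2*(4*x - 5) + (5 - 12*x)*(x^2 + 7))/(x^2 + 7)^3
Second-derivative test at each critical point:
  f''(-1.6762) = 0.2433 > 0 → local minimum
  f''(4.1762) = -0.0392 < 0 → local maximum

Critical points: x = 5/4 - sqrt(137)/4 ≈ -1.6762 (local minimum); x = 5/4 + sqrt(137)/4 ≈ 4.1762 (local maximum)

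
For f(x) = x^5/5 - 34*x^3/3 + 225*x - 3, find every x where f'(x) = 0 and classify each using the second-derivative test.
f'(x) = x^4 - 34*x^2 + 225

Solve f'(x) = 0:
  Factor: x^4 - 34*x^2 + 225 = (x - 5)*(x - 3)*(x + 3)*(x + 5) = 0.
  ⇒ x = -5, -3, 3, 5

f''(x) = 4*x*(x^2 - 17)
Second-derivative test at each critical point:
  f''(-5) = -160 < 0 → local maximum
  f''(-3) = 96 > 0 → local minimum
  f''(3) = -96 < 0 → local maximum
  f''(5) = 160 > 0 → local minimum

Critical points: x = -5 (local maximum); x = -3 (local minimum); x = 3 (local maximum); x = 5 (local minimum)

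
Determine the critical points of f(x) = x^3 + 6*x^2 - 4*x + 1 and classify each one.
f'(x) = 3*x^2 + 12*x - 4

Solve f'(x) = 0:
  3*x^2 + 12*x - 4 = 0 has no rational roots; quadratic formula: x = (-12 ± √192)/6.
  ⇒ x = -4*sqrt(3)/3 - 2 ≈ -4.3094, -2 + 4*sqrt(3)/3 ≈ 0.3094

f''(x) = 6*x + 12
Second-derivative test at each critical point:
  f''(-4.3094) = -13.8564 < 0 → local maximum
  f''(0.3094) = 13.8564 > 0 → local minimum

Critical points: x = -4*sqrt(3)/3 - 2 ≈ -4.3094 (local maximum); x = -2 + 4*sqrt(3)/3 ≈ 0.3094 (local minimum)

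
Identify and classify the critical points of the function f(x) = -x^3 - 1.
f'(x) = -3*x^2

Solve f'(x) = 0:
  ⇒ x = 0

f''(x) = -6*x
Second-derivative test at each critical point:
  f''(0) = 0, so the second-derivative test is inconclusive; use the first-derivative test: f'(-1/4) = -0.1875, f'(1/4) = -0.1875 — f' is negative on both sides (no sign change) → neither a local maximum nor a local minimum

Critical points: x = 0 (neither)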